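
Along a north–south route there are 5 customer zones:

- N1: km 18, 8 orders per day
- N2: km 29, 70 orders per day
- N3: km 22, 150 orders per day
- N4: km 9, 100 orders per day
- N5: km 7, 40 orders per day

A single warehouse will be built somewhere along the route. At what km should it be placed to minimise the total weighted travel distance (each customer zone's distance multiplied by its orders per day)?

For a sum of weighted absolute distances on a line, the optimum is the weighted median (not the mean). Total weight W = 368; half-weight = 184.
Sort by position and accumulate weight:
  km 7 (N5, w=40) → cum 40
  km 9 (N4, w=100) → cum 140
  km 18 (N1, w=8) → cum 148
  km 22 (N3, w=150) → cum 298  ≥ 184 → median here
  km 29 (N2, w=70) → cum 368
Optimal location: km 22.

x = 22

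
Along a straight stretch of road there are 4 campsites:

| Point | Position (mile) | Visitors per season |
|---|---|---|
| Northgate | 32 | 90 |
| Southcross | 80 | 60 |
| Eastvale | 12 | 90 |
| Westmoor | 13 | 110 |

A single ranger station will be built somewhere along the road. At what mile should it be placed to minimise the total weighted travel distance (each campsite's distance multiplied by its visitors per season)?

x = 13

For a sum of weighted absolute distances on a line, the optimum is the weighted median (not the mean). Total weight W = 350; half-weight = 175.
Sort by position and accumulate weight:
  mile 12 (Eastvale, w=90) → cum 90
  mile 13 (Westmoor, w=110) → cum 200  ≥ 175 → median here
  mile 32 (Northgate, w=90) → cum 290
  mile 80 (Southcross, w=60) → cum 350
Optimal location: mile 13.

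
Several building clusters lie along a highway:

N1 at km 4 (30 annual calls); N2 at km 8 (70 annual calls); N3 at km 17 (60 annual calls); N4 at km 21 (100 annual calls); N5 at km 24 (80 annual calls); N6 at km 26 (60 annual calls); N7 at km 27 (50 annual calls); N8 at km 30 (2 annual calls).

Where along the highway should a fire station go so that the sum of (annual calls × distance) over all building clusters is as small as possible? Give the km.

For a sum of weighted absolute distances on a line, the optimum is the weighted median (not the mean). Total weight W = 452; half-weight = 226.
Sort by position and accumulate weight:
  km 4 (N1, w=30) → cum 30
  km 8 (N2, w=70) → cum 100
  km 17 (N3, w=60) → cum 160
  km 21 (N4, w=100) → cum 260  ≥ 226 → median here
  km 24 (N5, w=80) → cum 340
  km 26 (N6, w=60) → cum 400
  km 27 (N7, w=50) → cum 450
  km 30 (N8, w=2) → cum 452
Optimal location: km 21.

x = 21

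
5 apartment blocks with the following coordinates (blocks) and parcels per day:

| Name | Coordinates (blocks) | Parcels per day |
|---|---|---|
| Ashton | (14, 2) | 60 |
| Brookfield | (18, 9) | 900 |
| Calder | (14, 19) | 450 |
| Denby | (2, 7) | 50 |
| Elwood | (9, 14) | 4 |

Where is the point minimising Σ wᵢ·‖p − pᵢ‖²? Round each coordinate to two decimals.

The minimiser of Σwᵢ‖p−pᵢ‖² is the weighted centroid p* = (Σwᵢpᵢ)/(Σwᵢ).
Σwᵢ = 1464.
Σwᵢxᵢ = 60·14 + 900·18 + 450·14 + 50·2 + 4·9 = 23476.
Σwᵢyᵢ = 60·2 + 900·9 + 450·19 + 50·7 + 4·14 = 17176.
x* = 23476/1464 = 16.04, y* = 17176/1464 = 11.73.

(16.04, 11.73)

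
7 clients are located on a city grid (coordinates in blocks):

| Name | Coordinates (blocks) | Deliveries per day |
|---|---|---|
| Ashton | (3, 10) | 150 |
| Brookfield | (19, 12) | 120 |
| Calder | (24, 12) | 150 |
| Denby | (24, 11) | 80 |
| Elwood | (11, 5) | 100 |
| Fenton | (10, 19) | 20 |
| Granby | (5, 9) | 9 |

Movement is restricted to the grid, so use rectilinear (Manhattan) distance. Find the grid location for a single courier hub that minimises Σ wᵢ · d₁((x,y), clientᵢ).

(19, 11)

Manhattan distance separates: Σwᵢ(|x−xᵢ|+|y−yᵢ|) = Σwᵢ|x−xᵢ| + Σwᵢ|y−yᵢ|, so x and y are optimised independently as 1-D weighted medians.
Total weight W = 629; half = 314.5.
x-coordinate, sorted with cumulative weight:
  x=3 (Ashton, w=150) cum 150
  x=5 (Granby, w=9) cum 159
  x=10 (Fenton, w=20) cum 179
  x=11 (Elwood, w=100) cum 279
  x=19 (Brookfield, w=120) cum 399  ← median
  x=24 (Calder, w=150) cum 549
  x=24 (Denby, w=80) cum 629
⇒ x* = 19
y-coordinate, sorted with cumulative weight:
  y=5 (Elwood, w=100) cum 100
  y=9 (Granby, w=9) cum 109
  y=10 (Ashton, w=150) cum 259
  y=11 (Denby, w=80) cum 339  ← median
  y=12 (Brookfield, w=120) cum 459
  y=12 (Calder, w=150) cum 609
  y=19 (Fenton, w=20) cum 629
⇒ y* = 11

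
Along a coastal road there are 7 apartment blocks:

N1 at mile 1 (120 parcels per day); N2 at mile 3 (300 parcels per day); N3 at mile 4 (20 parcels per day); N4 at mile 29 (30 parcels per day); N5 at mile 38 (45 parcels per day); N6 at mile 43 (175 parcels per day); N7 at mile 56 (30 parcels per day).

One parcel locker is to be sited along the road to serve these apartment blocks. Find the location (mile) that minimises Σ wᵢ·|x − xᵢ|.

For a sum of weighted absolute distances on a line, the optimum is the weighted median (not the mean). Total weight W = 720; half-weight = 360.
Sort by position and accumulate weight:
  mile 1 (N1, w=120) → cum 120
  mile 3 (N2, w=300) → cum 420  ≥ 360 → median here
  mile 4 (N3, w=20) → cum 440
  mile 29 (N4, w=30) → cum 470
  mile 38 (N5, w=45) → cum 515
  mile 43 (N6, w=175) → cum 690
  mile 56 (N7, w=30) → cum 720
Optimal location: mile 3.

x = 3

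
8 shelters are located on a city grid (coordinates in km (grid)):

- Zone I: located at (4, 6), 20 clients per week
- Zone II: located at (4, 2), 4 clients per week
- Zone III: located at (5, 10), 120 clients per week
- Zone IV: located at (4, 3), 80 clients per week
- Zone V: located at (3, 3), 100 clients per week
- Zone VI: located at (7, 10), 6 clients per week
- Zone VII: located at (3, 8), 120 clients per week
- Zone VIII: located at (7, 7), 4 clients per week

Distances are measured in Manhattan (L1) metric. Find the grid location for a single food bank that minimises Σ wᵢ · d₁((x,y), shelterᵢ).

(4, 8)

Manhattan distance separates: Σwᵢ(|x−xᵢ|+|y−yᵢ|) = Σwᵢ|x−xᵢ| + Σwᵢ|y−yᵢ|, so x and y are optimised independently as 1-D weighted medians.
Total weight W = 454; half = 227.
x-coordinate, sorted with cumulative weight:
  x=3 (Zone V, w=100) cum 100
  x=3 (Zone VII, w=120) cum 220
  x=4 (Zone I, w=20) cum 240  ← median
  x=4 (Zone II, w=4) cum 244
  x=4 (Zone IV, w=80) cum 324
  x=5 (Zone III, w=120) cum 444
  x=7 (Zone VI, w=6) cum 450
  x=7 (Zone VIII, w=4) cum 454
⇒ x* = 4
y-coordinate, sorted with cumulative weight:
  y=2 (Zone II, w=4) cum 4
  y=3 (Zone IV, w=80) cum 84
  y=3 (Zone V, w=100) cum 184
  y=6 (Zone I, w=20) cum 204
  y=7 (Zone VIII, w=4) cum 208
  y=8 (Zone VII, w=120) cum 328  ← median
  y=10 (Zone III, w=120) cum 448
  y=10 (Zone VI, w=6) cum 454
⇒ y* = 8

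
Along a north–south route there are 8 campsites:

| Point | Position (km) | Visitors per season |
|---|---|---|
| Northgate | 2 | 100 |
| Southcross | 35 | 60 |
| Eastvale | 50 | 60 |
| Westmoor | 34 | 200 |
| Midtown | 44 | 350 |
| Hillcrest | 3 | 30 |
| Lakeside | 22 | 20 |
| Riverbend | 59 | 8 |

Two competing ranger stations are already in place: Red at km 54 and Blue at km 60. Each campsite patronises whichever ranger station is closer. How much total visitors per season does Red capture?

820

The indifferent point is the midpoint (54+60)/2 = 57; campsites left of it (closer to Red at 54) go to Red, those right go to Blue.
  Northgate at 2 (w=100) → Red
  Hillcrest at 3 (w=30) → Red
  Lakeside at 22 (w=20) → Red
  Westmoor at 34 (w=200) → Red
  Southcross at 35 (w=60) → Red
  Midtown at 44 (w=350) → Red
  Eastvale at 50 (w=60) → Red
  Riverbend at 59 (w=8) → Blue
Red captures 820; Blue captures 8.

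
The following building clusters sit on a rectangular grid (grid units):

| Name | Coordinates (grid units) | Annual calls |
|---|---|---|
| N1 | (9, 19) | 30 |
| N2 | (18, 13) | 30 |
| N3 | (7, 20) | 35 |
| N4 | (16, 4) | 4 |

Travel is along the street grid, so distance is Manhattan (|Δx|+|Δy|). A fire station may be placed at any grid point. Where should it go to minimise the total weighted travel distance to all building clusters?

Manhattan distance separates: Σwᵢ(|x−xᵢ|+|y−yᵢ|) = Σwᵢ|x−xᵢ| + Σwᵢ|y−yᵢ|, so x and y are optimised independently as 1-D weighted medians.
Total weight W = 99; half = 49.5.
x-coordinate, sorted with cumulative weight:
  x=7 (N3, w=35) cum 35
  x=9 (N1, w=30) cum 65  ← median
  x=16 (N4, w=4) cum 69
  x=18 (N2, w=30) cum 99
⇒ x* = 9
y-coordinate, sorted with cumulative weight:
  y=4 (N4, w=4) cum 4
  y=13 (N2, w=30) cum 34
  y=19 (N1, w=30) cum 64  ← median
  y=20 (N3, w=35) cum 99
⇒ y* = 19

(9, 19)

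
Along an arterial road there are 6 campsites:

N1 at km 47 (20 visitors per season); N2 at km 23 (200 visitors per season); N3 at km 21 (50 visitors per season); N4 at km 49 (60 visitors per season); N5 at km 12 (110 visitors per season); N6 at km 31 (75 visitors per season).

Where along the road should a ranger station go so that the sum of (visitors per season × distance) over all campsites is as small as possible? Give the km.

x = 23

For a sum of weighted absolute distances on a line, the optimum is the weighted median (not the mean). Total weight W = 515; half-weight = 257.5.
Sort by position and accumulate weight:
  km 12 (N5, w=110) → cum 110
  km 21 (N3, w=50) → cum 160
  km 23 (N2, w=200) → cum 360  ≥ 257.5 → median here
  km 31 (N6, w=75) → cum 435
  km 47 (N1, w=20) → cum 455
  km 49 (N4, w=60) → cum 515
Optimal location: km 23.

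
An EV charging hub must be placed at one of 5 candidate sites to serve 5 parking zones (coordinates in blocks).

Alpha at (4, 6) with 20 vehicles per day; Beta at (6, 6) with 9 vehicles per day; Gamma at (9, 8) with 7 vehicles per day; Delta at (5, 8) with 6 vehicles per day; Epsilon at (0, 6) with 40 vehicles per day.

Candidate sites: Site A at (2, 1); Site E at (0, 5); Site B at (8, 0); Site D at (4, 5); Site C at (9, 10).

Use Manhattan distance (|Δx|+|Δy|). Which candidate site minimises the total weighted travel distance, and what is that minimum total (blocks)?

Site D, total 327 blocks

Total weighted distance at each candidate:
  Site A (2, 1): total = 659
  Site E (0, 5): total = 335
  Site B (8, 0): total = 961
  Site D (4, 5): total = 327
  Site C (9, 10): total = 813
Minimum is at Site D with total 327 blocks.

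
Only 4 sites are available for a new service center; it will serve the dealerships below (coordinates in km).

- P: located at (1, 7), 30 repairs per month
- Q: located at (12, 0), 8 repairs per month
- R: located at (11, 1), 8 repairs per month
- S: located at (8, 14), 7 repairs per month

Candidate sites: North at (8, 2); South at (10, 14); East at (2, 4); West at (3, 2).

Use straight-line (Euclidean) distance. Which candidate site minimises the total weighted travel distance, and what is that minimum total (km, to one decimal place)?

Total weighted distance at each candidate:
  North (8, 2): total = 403.1
  South (10, 14): total = 573.5
  East (2, 4): total = 338.6
  West (3, 2): total = 390.8
Minimum is at East with total 338.6 km.

East, total 338.6 km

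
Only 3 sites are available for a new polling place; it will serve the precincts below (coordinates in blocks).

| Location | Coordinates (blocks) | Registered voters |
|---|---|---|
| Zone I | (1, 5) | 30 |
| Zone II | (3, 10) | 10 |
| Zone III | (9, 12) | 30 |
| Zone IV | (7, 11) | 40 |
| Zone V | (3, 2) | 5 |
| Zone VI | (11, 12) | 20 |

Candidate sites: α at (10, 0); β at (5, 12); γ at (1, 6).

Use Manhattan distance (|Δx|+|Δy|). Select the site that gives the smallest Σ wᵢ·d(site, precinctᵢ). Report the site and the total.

β, total 790 blocks

Total weighted distance at each candidate:
  α (10, 0): total = 1845
  β (5, 12): total = 790
  γ (1, 6): total = 1300
Minimum is at β with total 790 blocks.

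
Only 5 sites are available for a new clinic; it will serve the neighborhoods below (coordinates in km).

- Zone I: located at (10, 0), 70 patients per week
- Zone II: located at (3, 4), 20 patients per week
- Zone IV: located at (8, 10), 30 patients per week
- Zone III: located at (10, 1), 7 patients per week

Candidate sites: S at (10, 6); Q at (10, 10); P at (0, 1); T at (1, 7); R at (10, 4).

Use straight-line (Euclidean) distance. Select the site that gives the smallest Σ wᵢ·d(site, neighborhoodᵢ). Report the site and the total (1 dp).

R, total 630.7 km

Total weighted distance at each candidate:
  S (10, 6): total = 734.8
  Q (10, 10): total = 1007.4
  P (0, 1): total = 1219.6
  T (1, 7): total = 1174.4
  R (10, 4): total = 630.7
Minimum is at R with total 630.7 km.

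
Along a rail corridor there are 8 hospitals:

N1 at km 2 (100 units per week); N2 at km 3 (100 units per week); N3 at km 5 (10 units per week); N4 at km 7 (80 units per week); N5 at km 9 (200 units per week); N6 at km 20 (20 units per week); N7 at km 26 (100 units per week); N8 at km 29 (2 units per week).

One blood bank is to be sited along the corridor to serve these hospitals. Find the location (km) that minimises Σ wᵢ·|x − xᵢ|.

x = 9

For a sum of weighted absolute distances on a line, the optimum is the weighted median (not the mean). Total weight W = 612; half-weight = 306.
Sort by position and accumulate weight:
  km 2 (N1, w=100) → cum 100
  km 3 (N2, w=100) → cum 200
  km 5 (N3, w=10) → cum 210
  km 7 (N4, w=80) → cum 290
  km 9 (N5, w=200) → cum 490  ≥ 306 → median here
  km 20 (N6, w=20) → cum 510
  km 26 (N7, w=100) → cum 610
  km 29 (N8, w=2) → cum 612
Optimal location: km 9.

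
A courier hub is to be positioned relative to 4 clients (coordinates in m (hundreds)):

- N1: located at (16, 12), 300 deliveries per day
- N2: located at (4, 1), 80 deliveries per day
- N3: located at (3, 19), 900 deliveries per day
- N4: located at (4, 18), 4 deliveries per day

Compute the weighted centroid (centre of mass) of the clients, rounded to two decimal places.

(6.10, 16.24)

The minimiser of Σwᵢ‖p−pᵢ‖² is the weighted centroid p* = (Σwᵢpᵢ)/(Σwᵢ).
Σwᵢ = 1284.
Σwᵢxᵢ = 300·16 + 80·4 + 900·3 + 4·4 = 7836.
Σwᵢyᵢ = 300·12 + 80·1 + 900·19 + 4·18 = 20852.
x* = 7836/1284 = 6.10, y* = 20852/1284 = 16.24.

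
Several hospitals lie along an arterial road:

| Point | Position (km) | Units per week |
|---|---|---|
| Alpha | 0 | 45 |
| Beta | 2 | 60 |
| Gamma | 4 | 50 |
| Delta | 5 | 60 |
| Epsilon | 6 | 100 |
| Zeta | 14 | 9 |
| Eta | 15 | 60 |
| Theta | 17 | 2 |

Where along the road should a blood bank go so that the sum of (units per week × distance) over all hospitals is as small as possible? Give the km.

For a sum of weighted absolute distances on a line, the optimum is the weighted median (not the mean). Total weight W = 386; half-weight = 193.
Sort by position and accumulate weight:
  km 0 (Alpha, w=45) → cum 45
  km 2 (Beta, w=60) → cum 105
  km 4 (Gamma, w=50) → cum 155
  km 5 (Delta, w=60) → cum 215  ≥ 193 → median here
  km 6 (Epsilon, w=100) → cum 315
  km 14 (Zeta, w=9) → cum 324
  km 15 (Eta, w=60) → cum 384
  km 17 (Theta, w=2) → cum 386
Optimal location: km 5.

x = 5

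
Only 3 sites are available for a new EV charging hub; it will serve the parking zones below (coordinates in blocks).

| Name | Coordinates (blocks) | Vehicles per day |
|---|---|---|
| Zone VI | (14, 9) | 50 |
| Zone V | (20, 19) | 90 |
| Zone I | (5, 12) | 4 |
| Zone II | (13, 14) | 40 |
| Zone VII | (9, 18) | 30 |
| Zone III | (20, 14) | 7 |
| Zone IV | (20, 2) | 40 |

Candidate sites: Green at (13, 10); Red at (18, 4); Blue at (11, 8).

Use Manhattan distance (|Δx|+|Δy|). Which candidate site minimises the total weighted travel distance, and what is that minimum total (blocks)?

Green, total 2777 blocks

Total weighted distance at each candidate:
  Green (13, 10): total = 2777
  Red (18, 4): total = 3598
  Blue (11, 8): total = 3425
Minimum is at Green with total 2777 blocks.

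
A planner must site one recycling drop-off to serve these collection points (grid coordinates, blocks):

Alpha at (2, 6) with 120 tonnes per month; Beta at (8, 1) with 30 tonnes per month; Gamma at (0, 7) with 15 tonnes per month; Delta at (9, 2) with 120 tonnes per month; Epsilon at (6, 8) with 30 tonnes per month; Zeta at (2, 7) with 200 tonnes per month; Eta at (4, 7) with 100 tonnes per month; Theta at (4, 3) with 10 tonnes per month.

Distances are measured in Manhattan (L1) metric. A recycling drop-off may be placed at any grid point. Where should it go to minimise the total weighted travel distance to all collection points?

(2, 7)

Manhattan distance separates: Σwᵢ(|x−xᵢ|+|y−yᵢ|) = Σwᵢ|x−xᵢ| + Σwᵢ|y−yᵢ|, so x and y are optimised independently as 1-D weighted medians.
Total weight W = 625; half = 312.5.
x-coordinate, sorted with cumulative weight:
  x=0 (Gamma, w=15) cum 15
  x=2 (Alpha, w=120) cum 135
  x=2 (Zeta, w=200) cum 335  ← median
  x=4 (Eta, w=100) cum 435
  x=4 (Theta, w=10) cum 445
  x=6 (Epsilon, w=30) cum 475
  x=8 (Beta, w=30) cum 505
  x=9 (Delta, w=120) cum 625
⇒ x* = 2
y-coordinate, sorted with cumulative weight:
  y=1 (Beta, w=30) cum 30
  y=2 (Delta, w=120) cum 150
  y=3 (Theta, w=10) cum 160
  y=6 (Alpha, w=120) cum 280
  y=7 (Gamma, w=15) cum 295
  y=7 (Zeta, w=200) cum 495  ← median
  y=7 (Eta, w=100) cum 595
  y=8 (Epsilon, w=30) cum 625
⇒ y* = 7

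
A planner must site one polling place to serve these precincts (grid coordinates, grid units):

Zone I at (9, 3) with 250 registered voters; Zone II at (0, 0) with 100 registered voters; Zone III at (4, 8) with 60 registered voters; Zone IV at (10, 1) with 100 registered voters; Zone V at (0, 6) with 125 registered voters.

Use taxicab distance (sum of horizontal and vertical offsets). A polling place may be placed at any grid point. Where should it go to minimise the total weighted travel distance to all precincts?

(9, 3)

Manhattan distance separates: Σwᵢ(|x−xᵢ|+|y−yᵢ|) = Σwᵢ|x−xᵢ| + Σwᵢ|y−yᵢ|, so x and y are optimised independently as 1-D weighted medians.
Total weight W = 635; half = 317.5.
x-coordinate, sorted with cumulative weight:
  x=0 (Zone II, w=100) cum 100
  x=0 (Zone V, w=125) cum 225
  x=4 (Zone III, w=60) cum 285
  x=9 (Zone I, w=250) cum 535  ← median
  x=10 (Zone IV, w=100) cum 635
⇒ x* = 9
y-coordinate, sorted with cumulative weight:
  y=0 (Zone II, w=100) cum 100
  y=1 (Zone IV, w=100) cum 200
  y=3 (Zone I, w=250) cum 450  ← median
  y=6 (Zone V, w=125) cum 575
  y=8 (Zone III, w=60) cum 635
⇒ y* = 3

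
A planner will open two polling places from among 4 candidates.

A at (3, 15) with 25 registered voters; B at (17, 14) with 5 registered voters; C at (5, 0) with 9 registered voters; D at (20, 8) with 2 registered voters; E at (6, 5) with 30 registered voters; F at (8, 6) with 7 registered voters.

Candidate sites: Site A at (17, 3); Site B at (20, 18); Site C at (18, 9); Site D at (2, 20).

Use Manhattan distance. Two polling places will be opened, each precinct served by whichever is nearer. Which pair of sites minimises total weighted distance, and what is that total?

{Site A, Site D}, total 830

Evaluate every pair (each demand assigned to the nearer of the two):
  {Site A, Site D}: total = 830
  {Site C, Site D}: total = 955
  {Site B, Site D}: total = 1122
  {Site A, Site B}: total = 1160
  {Site A, Site C}: total = 1170
  {Site B, Site C}: total = 1305
Best pair: {Site A, Site D} with total 830.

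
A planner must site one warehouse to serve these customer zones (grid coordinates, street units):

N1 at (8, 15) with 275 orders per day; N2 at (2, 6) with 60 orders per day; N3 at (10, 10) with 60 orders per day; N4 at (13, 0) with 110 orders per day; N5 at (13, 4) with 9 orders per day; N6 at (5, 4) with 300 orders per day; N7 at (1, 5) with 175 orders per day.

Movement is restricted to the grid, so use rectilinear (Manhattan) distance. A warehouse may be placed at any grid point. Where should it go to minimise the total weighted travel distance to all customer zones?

Manhattan distance separates: Σwᵢ(|x−xᵢ|+|y−yᵢ|) = Σwᵢ|x−xᵢ| + Σwᵢ|y−yᵢ|, so x and y are optimised independently as 1-D weighted medians.
Total weight W = 989; half = 494.5.
x-coordinate, sorted with cumulative weight:
  x=1 (N7, w=175) cum 175
  x=2 (N2, w=60) cum 235
  x=5 (N6, w=300) cum 535  ← median
  x=8 (N1, w=275) cum 810
  x=10 (N3, w=60) cum 870
  x=13 (N4, w=110) cum 980
  x=13 (N5, w=9) cum 989
⇒ x* = 5
y-coordinate, sorted with cumulative weight:
  y=0 (N4, w=110) cum 110
  y=4 (N5, w=9) cum 119
  y=4 (N6, w=300) cum 419
  y=5 (N7, w=175) cum 594  ← median
  y=6 (N2, w=60) cum 654
  y=10 (N3, w=60) cum 714
  y=15 (N1, w=275) cum 989
⇒ y* = 5

(5, 5)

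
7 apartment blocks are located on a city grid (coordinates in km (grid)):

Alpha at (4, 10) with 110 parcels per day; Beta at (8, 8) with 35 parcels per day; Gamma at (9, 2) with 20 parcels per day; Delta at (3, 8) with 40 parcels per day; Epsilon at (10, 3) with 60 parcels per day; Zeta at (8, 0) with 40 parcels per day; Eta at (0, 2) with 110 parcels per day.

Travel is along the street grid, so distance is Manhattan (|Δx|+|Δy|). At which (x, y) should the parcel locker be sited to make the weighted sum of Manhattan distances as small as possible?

Manhattan distance separates: Σwᵢ(|x−xᵢ|+|y−yᵢ|) = Σwᵢ|x−xᵢ| + Σwᵢ|y−yᵢ|, so x and y are optimised independently as 1-D weighted medians.
Total weight W = 415; half = 207.5.
x-coordinate, sorted with cumulative weight:
  x=0 (Eta, w=110) cum 110
  x=3 (Delta, w=40) cum 150
  x=4 (Alpha, w=110) cum 260  ← median
  x=8 (Beta, w=35) cum 295
  x=8 (Zeta, w=40) cum 335
  x=9 (Gamma, w=20) cum 355
  x=10 (Epsilon, w=60) cum 415
⇒ x* = 4
y-coordinate, sorted with cumulative weight:
  y=0 (Zeta, w=40) cum 40
  y=2 (Gamma, w=20) cum 60
  y=2 (Eta, w=110) cum 170
  y=3 (Epsilon, w=60) cum 230  ← median
  y=8 (Beta, w=35) cum 265
  y=8 (Delta, w=40) cum 305
  y=10 (Alpha, w=110) cum 415
⇒ y* = 3

(4, 3)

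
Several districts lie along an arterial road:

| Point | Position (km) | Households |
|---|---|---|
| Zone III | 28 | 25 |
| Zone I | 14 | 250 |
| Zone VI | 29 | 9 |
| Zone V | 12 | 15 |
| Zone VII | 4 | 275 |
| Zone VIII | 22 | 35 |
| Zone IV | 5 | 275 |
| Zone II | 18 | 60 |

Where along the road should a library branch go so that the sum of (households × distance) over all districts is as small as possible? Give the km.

x = 5

For a sum of weighted absolute distances on a line, the optimum is the weighted median (not the mean). Total weight W = 944; half-weight = 472.
Sort by position and accumulate weight:
  km 4 (Zone VII, w=275) → cum 275
  km 5 (Zone IV, w=275) → cum 550  ≥ 472 → median here
  km 12 (Zone V, w=15) → cum 565
  km 14 (Zone I, w=250) → cum 815
  km 18 (Zone II, w=60) → cum 875
  km 22 (Zone VIII, w=35) → cum 910
  km 28 (Zone III, w=25) → cum 935
  km 29 (Zone VI, w=9) → cum 944
Optimal location: km 5.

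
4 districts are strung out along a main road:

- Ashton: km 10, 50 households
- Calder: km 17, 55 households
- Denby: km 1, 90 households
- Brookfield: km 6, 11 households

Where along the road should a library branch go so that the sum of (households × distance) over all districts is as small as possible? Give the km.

For a sum of weighted absolute distances on a line, the optimum is the weighted median (not the mean). Total weight W = 206; half-weight = 103.
Sort by position and accumulate weight:
  km 1 (Denby, w=90) → cum 90
  km 6 (Brookfield, w=11) → cum 101
  km 10 (Ashton, w=50) → cum 151  ≥ 103 → median here
  km 17 (Calder, w=55) → cum 206
Optimal location: km 10.

x = 10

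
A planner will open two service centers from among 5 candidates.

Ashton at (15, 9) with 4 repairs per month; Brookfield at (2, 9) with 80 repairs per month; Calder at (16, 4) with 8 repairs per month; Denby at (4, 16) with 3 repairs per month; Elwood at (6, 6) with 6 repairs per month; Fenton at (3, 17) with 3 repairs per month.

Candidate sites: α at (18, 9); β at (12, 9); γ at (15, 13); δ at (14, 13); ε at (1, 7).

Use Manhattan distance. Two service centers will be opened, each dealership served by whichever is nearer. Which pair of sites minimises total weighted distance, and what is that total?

{α, ε}, total 416

Evaluate every pair (each demand assigned to the nearer of the two):
  {α, ε}: total = 416
  {β, ε}: total = 432
  {γ, ε}: total = 444
  {δ, ε}: total = 456
  {α, β}: total = 1018
  {β, δ}: total = 1022
  {β, γ}: total = 1028
  {α, δ}: total = 1522
  {α, γ}: total = 1528
  {γ, δ}: total = 1550
Best pair: {α, ε} with total 416.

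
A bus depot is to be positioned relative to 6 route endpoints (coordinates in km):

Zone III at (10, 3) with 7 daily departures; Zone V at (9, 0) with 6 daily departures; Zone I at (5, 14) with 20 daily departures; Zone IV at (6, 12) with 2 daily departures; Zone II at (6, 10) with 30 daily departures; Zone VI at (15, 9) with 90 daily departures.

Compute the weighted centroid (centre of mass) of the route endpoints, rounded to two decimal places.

The minimiser of Σwᵢ‖p−pᵢ‖² is the weighted centroid p* = (Σwᵢpᵢ)/(Σwᵢ).
Σwᵢ = 155.
Σwᵢxᵢ = 7·10 + 6·9 + 20·5 + 2·6 + 30·6 + 90·15 = 1766.
Σwᵢyᵢ = 7·3 + 6·0 + 20·14 + 2·12 + 30·10 + 90·9 = 1435.
x* = 1766/155 = 11.39, y* = 1435/155 = 9.26.

(11.39, 9.26)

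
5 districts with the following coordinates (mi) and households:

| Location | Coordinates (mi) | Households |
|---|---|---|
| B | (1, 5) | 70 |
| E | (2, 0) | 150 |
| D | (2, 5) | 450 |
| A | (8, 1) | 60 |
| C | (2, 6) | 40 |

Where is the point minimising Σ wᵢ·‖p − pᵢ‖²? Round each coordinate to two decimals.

(2.38, 3.77)

The minimiser of Σwᵢ‖p−pᵢ‖² is the weighted centroid p* = (Σwᵢpᵢ)/(Σwᵢ).
Σwᵢ = 770.
Σwᵢxᵢ = 70·1 + 150·2 + 450·2 + 60·8 + 40·2 = 1830.
Σwᵢyᵢ = 70·5 + 150·0 + 450·5 + 60·1 + 40·6 = 2900.
x* = 1830/770 = 2.38, y* = 2900/770 = 3.77.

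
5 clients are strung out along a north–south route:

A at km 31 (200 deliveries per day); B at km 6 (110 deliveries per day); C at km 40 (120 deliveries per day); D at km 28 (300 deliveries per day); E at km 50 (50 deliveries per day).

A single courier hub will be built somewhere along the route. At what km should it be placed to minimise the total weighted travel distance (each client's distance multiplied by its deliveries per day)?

x = 28

For a sum of weighted absolute distances on a line, the optimum is the weighted median (not the mean). Total weight W = 780; half-weight = 390.
Sort by position and accumulate weight:
  km 6 (B, w=110) → cum 110
  km 28 (D, w=300) → cum 410  ≥ 390 → median here
  km 31 (A, w=200) → cum 610
  km 40 (C, w=120) → cum 730
  km 50 (E, w=50) → cum 780
Optimal location: km 28.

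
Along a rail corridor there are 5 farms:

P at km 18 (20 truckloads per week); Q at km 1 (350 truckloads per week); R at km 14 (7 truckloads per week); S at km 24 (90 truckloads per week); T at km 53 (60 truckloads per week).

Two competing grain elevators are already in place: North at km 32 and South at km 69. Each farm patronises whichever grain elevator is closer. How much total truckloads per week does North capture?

The indifferent point is the midpoint (32+69)/2 = 50.5; farms left of it (closer to North at 32) go to North, those right go to South.
  Q at 1 (w=350) → North
  R at 14 (w=7) → North
  P at 18 (w=20) → North
  S at 24 (w=90) → North
  T at 53 (w=60) → South
North captures 467; South captures 60.

467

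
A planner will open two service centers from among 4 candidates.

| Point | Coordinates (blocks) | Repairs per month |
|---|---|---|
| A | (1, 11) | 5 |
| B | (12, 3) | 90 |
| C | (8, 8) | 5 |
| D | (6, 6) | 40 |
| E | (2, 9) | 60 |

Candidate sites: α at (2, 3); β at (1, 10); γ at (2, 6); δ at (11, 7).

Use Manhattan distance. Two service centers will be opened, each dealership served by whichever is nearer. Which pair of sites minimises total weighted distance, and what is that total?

{β, δ}, total 835

Evaluate every pair (each demand assigned to the nearer of the two):
  {β, δ}: total = 835
  {γ, δ}: total = 840
  {α, δ}: total = 1115
  {α, γ}: total = 1310
  {α, β}: total = 1350
  {β, γ}: total = 1495
Best pair: {β, δ} with total 835.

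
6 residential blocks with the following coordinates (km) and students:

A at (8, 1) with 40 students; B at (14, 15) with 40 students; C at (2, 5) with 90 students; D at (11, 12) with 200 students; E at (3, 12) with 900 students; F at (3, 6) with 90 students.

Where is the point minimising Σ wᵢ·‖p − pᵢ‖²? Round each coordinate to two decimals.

The minimiser of Σwᵢ‖p−pᵢ‖² is the weighted centroid p* = (Σwᵢpᵢ)/(Σwᵢ).
Σwᵢ = 1360.
Σwᵢxᵢ = 40·8 + 40·14 + 90·2 + 200·11 + 900·3 + 90·3 = 6230.
Σwᵢyᵢ = 40·1 + 40·15 + 90·5 + 200·12 + 900·12 + 90·6 = 14830.
x* = 6230/1360 = 4.58, y* = 14830/1360 = 10.90.

(4.58, 10.90)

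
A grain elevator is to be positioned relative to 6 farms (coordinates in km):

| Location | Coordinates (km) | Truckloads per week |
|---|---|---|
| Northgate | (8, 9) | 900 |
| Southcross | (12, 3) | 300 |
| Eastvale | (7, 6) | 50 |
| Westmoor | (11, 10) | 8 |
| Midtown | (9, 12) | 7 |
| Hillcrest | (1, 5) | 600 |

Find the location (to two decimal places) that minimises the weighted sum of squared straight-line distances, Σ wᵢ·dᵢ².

(6.38, 6.68)

The minimiser of Σwᵢ‖p−pᵢ‖² is the weighted centroid p* = (Σwᵢpᵢ)/(Σwᵢ).
Σwᵢ = 1865.
Σwᵢxᵢ = 900·8 + 300·12 + 50·7 + 8·11 + 7·9 + 600·1 = 11901.
Σwᵢyᵢ = 900·9 + 300·3 + 50·6 + 8·10 + 7·12 + 600·5 = 12464.
x* = 11901/1865 = 6.38, y* = 12464/1865 = 6.68.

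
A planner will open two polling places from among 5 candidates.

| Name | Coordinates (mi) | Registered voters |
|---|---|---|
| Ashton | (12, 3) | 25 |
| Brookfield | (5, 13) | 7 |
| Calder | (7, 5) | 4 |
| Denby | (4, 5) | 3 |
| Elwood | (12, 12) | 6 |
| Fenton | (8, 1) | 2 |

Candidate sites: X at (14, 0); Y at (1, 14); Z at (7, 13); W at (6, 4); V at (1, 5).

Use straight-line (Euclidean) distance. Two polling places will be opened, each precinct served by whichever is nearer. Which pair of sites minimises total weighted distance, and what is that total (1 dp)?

{X, Z}, total 204.5

Evaluate every pair (each demand assigned to the nearer of the two):
  {X, Z}: total = 204.5
  {Z, W}: total = 216.2
  {X, W}: total = 233.1
  {Y, W}: total = 260.5
  {X, Y}: total = 261.1
  {X, V}: total = 270.9
  {W, V}: total = 294.3
  {Z, V}: total = 373.2
  {Y, Z}: total = 405.8
  {Y, V}: total = 424.6
Best pair: {X, Z} with total 204.5.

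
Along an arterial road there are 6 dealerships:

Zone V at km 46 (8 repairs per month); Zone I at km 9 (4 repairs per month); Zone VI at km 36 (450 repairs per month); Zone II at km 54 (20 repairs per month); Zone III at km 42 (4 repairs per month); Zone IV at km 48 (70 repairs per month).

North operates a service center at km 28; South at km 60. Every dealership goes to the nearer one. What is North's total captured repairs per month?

The indifferent point is the midpoint (28+60)/2 = 44; dealerships left of it (closer to North at 28) go to North, those right go to South.
  Zone I at 9 (w=4) → North
  Zone VI at 36 (w=450) → North
  Zone III at 42 (w=4) → North
  Zone V at 46 (w=8) → South
  Zone IV at 48 (w=70) → South
  Zone II at 54 (w=20) → South
North captures 458; South captures 98.

458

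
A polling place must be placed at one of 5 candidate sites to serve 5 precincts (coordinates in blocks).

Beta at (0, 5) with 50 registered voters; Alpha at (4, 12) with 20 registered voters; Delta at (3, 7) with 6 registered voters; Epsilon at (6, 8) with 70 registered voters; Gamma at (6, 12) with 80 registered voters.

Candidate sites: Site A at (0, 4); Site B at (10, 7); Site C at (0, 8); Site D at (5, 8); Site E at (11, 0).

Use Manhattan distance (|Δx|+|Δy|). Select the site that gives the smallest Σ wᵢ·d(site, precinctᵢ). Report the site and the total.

Total weighted distance at each candidate:
  Site A (0, 4): total = 2146
  Site B (10, 7): total = 1932
  Site C (0, 8): total = 1554
  Site D (5, 8): total = 988
  Site E (11, 0): total = 3540
Minimum is at Site D with total 988 blocks.

Site D, total 988 blocks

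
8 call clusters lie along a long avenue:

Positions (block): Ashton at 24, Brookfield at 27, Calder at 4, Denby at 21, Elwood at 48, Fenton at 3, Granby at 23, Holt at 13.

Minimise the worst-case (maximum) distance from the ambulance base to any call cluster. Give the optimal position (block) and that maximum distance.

The 1-center on a line is the midpoint of the two extreme points: leftmost at 3, rightmost at 48.
Optimal location = (3 + 48)/2 = 25.5; maximum distance = (48 − 3)/2 = 22.5.

location 25.5, max distance 22.5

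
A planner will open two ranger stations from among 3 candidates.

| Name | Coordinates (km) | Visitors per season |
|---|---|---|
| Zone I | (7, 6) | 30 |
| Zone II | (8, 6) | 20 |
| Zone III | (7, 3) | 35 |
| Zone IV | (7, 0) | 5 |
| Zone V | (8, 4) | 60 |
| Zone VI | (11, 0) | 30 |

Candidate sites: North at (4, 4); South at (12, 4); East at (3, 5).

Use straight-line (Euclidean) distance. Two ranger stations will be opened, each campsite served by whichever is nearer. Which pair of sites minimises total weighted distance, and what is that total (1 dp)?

{North, South}, total 697.0

Evaluate every pair (each demand assigned to the nearer of the two):
  {North, South}: total = 697.0
  {South, East}: total = 765.4
  {North, East}: total = 815.2
Best pair: {North, South} with total 697.0.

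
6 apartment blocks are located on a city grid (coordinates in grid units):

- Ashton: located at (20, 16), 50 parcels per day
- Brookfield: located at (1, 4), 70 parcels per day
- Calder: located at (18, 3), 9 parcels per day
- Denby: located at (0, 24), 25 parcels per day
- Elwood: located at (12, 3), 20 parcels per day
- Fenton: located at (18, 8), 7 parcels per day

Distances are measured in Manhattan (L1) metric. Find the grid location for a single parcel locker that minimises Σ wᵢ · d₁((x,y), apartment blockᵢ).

(1, 4)

Manhattan distance separates: Σwᵢ(|x−xᵢ|+|y−yᵢ|) = Σwᵢ|x−xᵢ| + Σwᵢ|y−yᵢ|, so x and y are optimised independently as 1-D weighted medians.
Total weight W = 181; half = 90.5.
x-coordinate, sorted with cumulative weight:
  x=0 (Denby, w=25) cum 25
  x=1 (Brookfield, w=70) cum 95  ← median
  x=12 (Elwood, w=20) cum 115
  x=18 (Calder, w=9) cum 124
  x=18 (Fenton, w=7) cum 131
  x=20 (Ashton, w=50) cum 181
⇒ x* = 1
y-coordinate, sorted with cumulative weight:
  y=3 (Calder, w=9) cum 9
  y=3 (Elwood, w=20) cum 29
  y=4 (Brookfield, w=70) cum 99  ← median
  y=8 (Fenton, w=7) cum 106
  y=16 (Ashton, w=50) cum 156
  y=24 (Denby, w=25) cum 181
⇒ y* = 4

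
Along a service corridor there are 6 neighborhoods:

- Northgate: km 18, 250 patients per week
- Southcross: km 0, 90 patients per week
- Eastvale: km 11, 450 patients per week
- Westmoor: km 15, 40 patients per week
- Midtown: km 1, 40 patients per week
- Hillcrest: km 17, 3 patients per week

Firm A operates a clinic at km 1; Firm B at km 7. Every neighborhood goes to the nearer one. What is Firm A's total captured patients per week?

130

The indifferent point is the midpoint (1+7)/2 = 4; neighborhoods left of it (closer to Firm A at 1) go to Firm A, those right go to Firm B.
  Southcross at 0 (w=90) → Firm A
  Midtown at 1 (w=40) → Firm A
  Eastvale at 11 (w=450) → Firm B
  Westmoor at 15 (w=40) → Firm B
  Hillcrest at 17 (w=3) → Firm B
  Northgate at 18 (w=250) → Firm B
Firm A captures 130; Firm B captures 743.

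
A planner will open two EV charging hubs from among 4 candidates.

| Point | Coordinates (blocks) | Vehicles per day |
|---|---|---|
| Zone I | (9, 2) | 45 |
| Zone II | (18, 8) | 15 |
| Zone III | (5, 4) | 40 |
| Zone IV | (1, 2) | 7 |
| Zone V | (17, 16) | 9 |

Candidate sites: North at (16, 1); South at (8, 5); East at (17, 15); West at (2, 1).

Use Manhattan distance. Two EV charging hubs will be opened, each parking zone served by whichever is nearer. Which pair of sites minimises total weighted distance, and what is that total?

{South, East}, total 539

Evaluate every pair (each demand assigned to the nearer of the two):
  {South, East}: total = 539
  {North, South}: total = 689
  {South, West}: total = 729
  {East, West}: total = 743
  {North, West}: total = 893
  {North, East}: total = 1161
Best pair: {South, East} with total 539.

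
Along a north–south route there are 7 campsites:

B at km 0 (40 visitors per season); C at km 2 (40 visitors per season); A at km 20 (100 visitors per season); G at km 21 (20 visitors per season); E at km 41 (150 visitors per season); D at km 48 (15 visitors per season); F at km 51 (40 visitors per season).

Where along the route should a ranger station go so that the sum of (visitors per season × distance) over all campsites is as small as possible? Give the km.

For a sum of weighted absolute distances on a line, the optimum is the weighted median (not the mean). Total weight W = 405; half-weight = 202.5.
Sort by position and accumulate weight:
  km 0 (B, w=40) → cum 40
  km 2 (C, w=40) → cum 80
  km 20 (A, w=100) → cum 180
  km 21 (G, w=20) → cum 200
  km 41 (E, w=150) → cum 350  ≥ 202.5 → median here
  km 48 (D, w=15) → cum 365
  km 51 (F, w=40) → cum 405
Optimal location: km 41.

x = 41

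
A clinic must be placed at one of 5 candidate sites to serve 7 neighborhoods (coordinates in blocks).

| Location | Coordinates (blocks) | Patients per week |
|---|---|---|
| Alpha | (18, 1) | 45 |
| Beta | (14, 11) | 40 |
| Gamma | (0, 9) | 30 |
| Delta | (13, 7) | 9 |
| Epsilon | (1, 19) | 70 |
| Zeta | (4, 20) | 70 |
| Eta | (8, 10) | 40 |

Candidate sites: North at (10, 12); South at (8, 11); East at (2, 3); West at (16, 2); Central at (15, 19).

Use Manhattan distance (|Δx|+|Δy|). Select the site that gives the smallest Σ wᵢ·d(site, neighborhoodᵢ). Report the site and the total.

Total weighted distance at each candidate:
  North (10, 12): total = 3777
  South (8, 11): total = 3521
  East (2, 3): total = 5025
  West (16, 2): total = 6317
  Central (15, 19): total = 4641
Minimum is at South with total 3521 blocks.

South, total 3521 blocks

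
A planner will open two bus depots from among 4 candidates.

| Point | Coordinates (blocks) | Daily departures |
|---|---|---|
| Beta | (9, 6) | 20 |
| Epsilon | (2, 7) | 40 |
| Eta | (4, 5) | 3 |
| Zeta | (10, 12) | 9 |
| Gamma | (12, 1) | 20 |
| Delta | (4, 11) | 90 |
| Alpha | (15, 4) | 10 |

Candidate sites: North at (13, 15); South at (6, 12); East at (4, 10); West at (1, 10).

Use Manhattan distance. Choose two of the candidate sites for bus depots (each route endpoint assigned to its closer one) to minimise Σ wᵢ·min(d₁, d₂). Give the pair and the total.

{North, East}, total 969

Evaluate every pair (each demand assigned to the nearer of the two):
  {North, East}: total = 969
  {East, West}: total = 1027
  {South, East}: total = 1031
  {South, West}: total = 1180
  {North, West}: total = 1268
  {North, South}: total = 1303
Best pair: {North, East} with total 969.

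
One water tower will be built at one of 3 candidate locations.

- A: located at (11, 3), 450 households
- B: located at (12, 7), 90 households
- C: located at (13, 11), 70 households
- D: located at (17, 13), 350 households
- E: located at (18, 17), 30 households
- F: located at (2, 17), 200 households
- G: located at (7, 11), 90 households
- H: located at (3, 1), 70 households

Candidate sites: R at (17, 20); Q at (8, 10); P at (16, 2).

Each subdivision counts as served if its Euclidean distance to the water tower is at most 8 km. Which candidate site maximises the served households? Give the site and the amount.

Q, covering 700

Coverage radius r = 8 km; a point is covered iff (Δx)²+(Δy)² ≤ 8² = 64.
  R (17, 20): covers {D, E} → 380
  Q (8, 10): covers {A, B, C, G} → 700
  P (16, 2): covers {A, B} → 540
Maximum coverage at Q: 700 households.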